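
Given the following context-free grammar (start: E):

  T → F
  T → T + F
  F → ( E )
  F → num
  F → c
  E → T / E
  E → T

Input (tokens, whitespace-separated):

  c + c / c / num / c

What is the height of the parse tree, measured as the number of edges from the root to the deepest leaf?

6

[E [T [T [F c]] + [F c]] / [E [T [F c]] / [E [T [F num]] / [E [T [F c]]]]]]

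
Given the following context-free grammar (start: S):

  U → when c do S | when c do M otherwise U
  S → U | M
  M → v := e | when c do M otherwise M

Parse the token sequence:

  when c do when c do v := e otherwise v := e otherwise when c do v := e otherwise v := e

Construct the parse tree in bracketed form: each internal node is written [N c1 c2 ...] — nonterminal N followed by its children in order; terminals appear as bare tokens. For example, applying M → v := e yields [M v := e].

[S [M when c do [M when c do [M v := e] otherwise [M v := e]] otherwise [M when c do [M v := e] otherwise [M v := e]]]]

S
M
when c do M otherwise M
when c do when c do M otherwise M otherwise M
when c do when c do v := e otherwise M otherwise M
when c do when c do v := e otherwise v := e otherwise M
when c do when c do v := e otherwise v := e otherwise when c do M otherwise M
when c do when c do v := e otherwise v := e otherwise when c do v := e otherwise M
when c do when c do v := e otherwise v := e otherwise when c do v := e otherwise v := e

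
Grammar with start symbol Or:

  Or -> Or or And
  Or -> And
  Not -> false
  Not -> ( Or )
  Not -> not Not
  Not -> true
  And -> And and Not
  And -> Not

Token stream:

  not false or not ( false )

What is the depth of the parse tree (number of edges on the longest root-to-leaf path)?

7

[Or [Or [And [Not not [Not false]]]] or [And [Not not [Not ( [Or [And [Not false]]] )]]]]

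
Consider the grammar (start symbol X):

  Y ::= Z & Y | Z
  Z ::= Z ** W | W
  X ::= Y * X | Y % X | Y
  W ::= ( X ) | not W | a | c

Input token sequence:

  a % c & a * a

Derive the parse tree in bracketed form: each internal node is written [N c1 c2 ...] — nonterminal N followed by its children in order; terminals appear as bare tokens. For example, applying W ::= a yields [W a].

[X [Y [Z [W a]]] % [X [Y [Z [W c]] & [Y [Z [W a]]]] * [X [Y [Z [W a]]]]]]

X
Y % X
Z % X
W % X
a % X
a % Y * X
a % Z & Y * X
a % W & Y * X
a % c & Y * X
a % c & Z * X
a % c & W * X
a % c & a * X
a % c & a * Y
a % c & a * Z
a % c & a * W
a % c & a * a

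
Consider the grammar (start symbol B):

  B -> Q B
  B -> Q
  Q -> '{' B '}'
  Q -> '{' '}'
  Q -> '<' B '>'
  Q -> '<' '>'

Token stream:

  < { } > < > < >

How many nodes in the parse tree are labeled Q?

[B [Q < [B [Q { }]] >] [B [Q < >] [B [Q < >]]]]

4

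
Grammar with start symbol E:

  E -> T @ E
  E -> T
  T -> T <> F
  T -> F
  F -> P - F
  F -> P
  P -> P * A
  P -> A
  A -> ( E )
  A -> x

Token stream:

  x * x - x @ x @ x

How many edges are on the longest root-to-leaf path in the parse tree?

[E [T [F [P [P [A x]] * [A x]] - [F [P [A x]]]]] @ [E [T [F [P [A x]]]] @ [E [T [F [P [A x]]]]]]]

7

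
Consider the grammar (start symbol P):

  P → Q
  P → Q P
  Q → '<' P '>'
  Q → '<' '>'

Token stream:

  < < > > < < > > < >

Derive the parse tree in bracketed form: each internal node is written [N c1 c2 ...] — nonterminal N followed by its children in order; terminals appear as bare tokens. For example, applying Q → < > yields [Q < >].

[P [Q < [P [Q < >]] >] [P [Q < [P [Q < >]] >] [P [Q < >]]]]

P
Q P
< P > P
< Q > P
< < > > P
< < > > Q P
< < > > < P > P
< < > > < Q > P
< < > > < < > > P
< < > > < < > > Q
< < > > < < > > < >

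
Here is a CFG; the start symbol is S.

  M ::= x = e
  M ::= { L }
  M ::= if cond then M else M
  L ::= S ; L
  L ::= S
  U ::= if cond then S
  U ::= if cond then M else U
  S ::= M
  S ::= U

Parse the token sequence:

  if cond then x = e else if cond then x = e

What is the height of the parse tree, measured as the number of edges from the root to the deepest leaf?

5

[S [U if cond then [M x = e] else [U if cond then [S [M x = e]]]]]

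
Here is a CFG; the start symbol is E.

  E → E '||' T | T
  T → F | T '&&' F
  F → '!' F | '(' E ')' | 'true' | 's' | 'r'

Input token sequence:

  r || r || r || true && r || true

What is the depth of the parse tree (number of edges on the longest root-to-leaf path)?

[E [E [E [E [E [T [F r]]] || [T [F r]]] || [T [F r]]] || [T [T [F true]] && [F r]]] || [T [F true]]]

7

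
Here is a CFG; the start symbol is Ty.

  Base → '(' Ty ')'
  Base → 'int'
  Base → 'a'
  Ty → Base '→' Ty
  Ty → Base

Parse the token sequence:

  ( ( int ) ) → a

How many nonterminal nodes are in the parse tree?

8

[Ty [Base ( [Ty [Base ( [Ty [Base int]] )]] )] → [Ty [Base a]]]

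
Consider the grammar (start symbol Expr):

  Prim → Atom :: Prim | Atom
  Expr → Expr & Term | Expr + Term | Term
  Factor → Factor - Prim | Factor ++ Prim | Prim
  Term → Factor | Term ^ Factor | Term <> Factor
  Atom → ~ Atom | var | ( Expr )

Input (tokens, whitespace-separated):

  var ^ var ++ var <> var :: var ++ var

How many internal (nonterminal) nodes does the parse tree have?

[Expr [Term [Term [Term [Factor [Prim [Atom var]]]] ^ [Factor [Factor [Prim [Atom var]]] ++ [Prim [Atom var]]]] <> [Factor [Factor [Prim [Atom var] :: [Prim [Atom var]]]] ++ [Prim [Atom var]]]]]

21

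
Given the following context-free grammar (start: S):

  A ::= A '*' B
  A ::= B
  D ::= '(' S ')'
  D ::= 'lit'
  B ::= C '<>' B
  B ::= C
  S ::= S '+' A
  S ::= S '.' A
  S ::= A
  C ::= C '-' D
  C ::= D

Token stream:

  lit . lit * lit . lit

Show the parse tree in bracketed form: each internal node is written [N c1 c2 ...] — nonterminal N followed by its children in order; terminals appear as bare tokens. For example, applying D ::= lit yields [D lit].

S
S . A
S . A . A
A . A . A
B . A . A
C . A . A
D . A . A
lit . A . A
lit . A * B . A
lit . B * B . A
lit . C * B . A
lit . D * B . A
lit . lit * B . A
lit . lit * C . A
lit . lit * D . A
lit . lit * lit . A
lit . lit * lit . B
lit . lit * lit . C
lit . lit * lit . D
lit . lit * lit . lit

[S [S [S [A [B [C [D lit]]]]] . [A [A [B [C [D lit]]]] * [B [C [D lit]]]]] . [A [B [C [D lit]]]]]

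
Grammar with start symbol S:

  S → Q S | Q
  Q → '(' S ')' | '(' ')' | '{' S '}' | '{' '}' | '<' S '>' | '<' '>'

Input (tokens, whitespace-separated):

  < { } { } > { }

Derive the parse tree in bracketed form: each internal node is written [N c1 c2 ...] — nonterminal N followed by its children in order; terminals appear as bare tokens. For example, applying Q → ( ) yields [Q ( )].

S
Q S
< S > S
< Q S > S
< { } S > S
< { } Q > S
< { } { } > S
< { } { } > Q
< { } { } > { }

[S [Q < [S [Q { }] [S [Q { }]]] >] [S [Q { }]]]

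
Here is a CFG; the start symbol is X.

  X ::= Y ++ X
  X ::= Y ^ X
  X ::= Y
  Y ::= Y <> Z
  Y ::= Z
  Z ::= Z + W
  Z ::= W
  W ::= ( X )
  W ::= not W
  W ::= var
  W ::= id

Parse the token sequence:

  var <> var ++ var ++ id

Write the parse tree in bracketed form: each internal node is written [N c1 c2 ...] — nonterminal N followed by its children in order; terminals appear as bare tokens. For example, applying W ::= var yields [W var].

[X [Y [Y [Z [W var]]] <> [Z [W var]]] ++ [X [Y [Z [W var]]] ++ [X [Y [Z [W id]]]]]]

X
Y ++ X
Y <> Z ++ X
Z <> Z ++ X
W <> Z ++ X
var <> Z ++ X
var <> W ++ X
var <> var ++ X
var <> var ++ Y ++ X
var <> var ++ Z ++ X
var <> var ++ W ++ X
var <> var ++ var ++ X
var <> var ++ var ++ Y
var <> var ++ var ++ Z
var <> var ++ var ++ W
var <> var ++ var ++ id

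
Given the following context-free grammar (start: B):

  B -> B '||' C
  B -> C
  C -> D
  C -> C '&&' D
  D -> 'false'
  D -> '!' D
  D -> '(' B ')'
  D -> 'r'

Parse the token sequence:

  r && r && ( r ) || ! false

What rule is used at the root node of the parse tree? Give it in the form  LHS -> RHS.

[B [B [C [C [C [D r]] && [D r]] && [D ( [B [C [D r]]] )]]] || [C [D ! [D false]]]]

B -> B '||' C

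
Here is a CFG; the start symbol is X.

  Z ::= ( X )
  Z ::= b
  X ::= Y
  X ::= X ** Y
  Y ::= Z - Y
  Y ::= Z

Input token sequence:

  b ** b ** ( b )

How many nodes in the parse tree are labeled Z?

[X [X [X [Y [Z b]]] ** [Y [Z b]]] ** [Y [Z ( [X [Y [Z b]]] )]]]

4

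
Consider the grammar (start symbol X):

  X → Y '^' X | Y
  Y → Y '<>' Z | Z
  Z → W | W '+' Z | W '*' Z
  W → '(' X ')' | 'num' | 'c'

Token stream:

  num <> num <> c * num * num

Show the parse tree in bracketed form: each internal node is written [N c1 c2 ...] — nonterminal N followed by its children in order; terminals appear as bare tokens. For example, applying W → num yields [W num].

X
Y
Y <> Z
Y <> Z <> Z
Z <> Z <> Z
W <> Z <> Z
num <> Z <> Z
num <> W <> Z
num <> num <> Z
num <> num <> W * Z
num <> num <> c * Z
num <> num <> c * W * Z
num <> num <> c * num * Z
num <> num <> c * num * W
num <> num <> c * num * num

[X [Y [Y [Y [Z [W num]]] <> [Z [W num]]] <> [Z [W c] * [Z [W num] * [Z [W num]]]]]]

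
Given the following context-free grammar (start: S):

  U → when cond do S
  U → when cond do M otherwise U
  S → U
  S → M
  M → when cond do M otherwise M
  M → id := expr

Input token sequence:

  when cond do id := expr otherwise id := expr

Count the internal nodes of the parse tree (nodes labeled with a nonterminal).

4

[S [M when cond do [M id := expr] otherwise [M id := expr]]]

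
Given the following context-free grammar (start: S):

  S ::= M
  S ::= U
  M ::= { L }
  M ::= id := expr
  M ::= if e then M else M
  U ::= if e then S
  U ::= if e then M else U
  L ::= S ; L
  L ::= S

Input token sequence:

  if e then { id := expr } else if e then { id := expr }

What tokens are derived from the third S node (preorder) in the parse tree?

[S [U if e then [M { [L [S [M id := expr]]] }] else [U if e then [S [M { [L [S [M id := expr]]] }]]]]]

{ id := expr }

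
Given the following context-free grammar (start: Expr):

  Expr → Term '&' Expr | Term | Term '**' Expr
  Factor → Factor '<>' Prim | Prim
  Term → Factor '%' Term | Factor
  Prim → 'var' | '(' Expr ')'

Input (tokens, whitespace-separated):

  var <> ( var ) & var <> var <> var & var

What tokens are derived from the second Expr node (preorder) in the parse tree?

[Expr [Term [Factor [Factor [Prim var]] <> [Prim ( [Expr [Term [Factor [Prim var]]]] )]]] & [Expr [Term [Factor [Factor [Factor [Prim var]] <> [Prim var]] <> [Prim var]]] & [Expr [Term [Factor [Prim var]]]]]]

var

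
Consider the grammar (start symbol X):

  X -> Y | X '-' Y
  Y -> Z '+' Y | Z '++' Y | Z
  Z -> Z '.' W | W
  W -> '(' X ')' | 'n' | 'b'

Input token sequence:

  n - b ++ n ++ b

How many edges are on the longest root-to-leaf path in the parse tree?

6

[X [X [Y [Z [W n]]]] - [Y [Z [W b]] ++ [Y [Z [W n]] ++ [Y [Z [W b]]]]]]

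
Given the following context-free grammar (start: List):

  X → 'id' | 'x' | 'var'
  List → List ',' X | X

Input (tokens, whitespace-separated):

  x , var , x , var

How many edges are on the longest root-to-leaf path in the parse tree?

5

[List [List [List [List [X x]] , [X var]] , [X x]] , [X var]]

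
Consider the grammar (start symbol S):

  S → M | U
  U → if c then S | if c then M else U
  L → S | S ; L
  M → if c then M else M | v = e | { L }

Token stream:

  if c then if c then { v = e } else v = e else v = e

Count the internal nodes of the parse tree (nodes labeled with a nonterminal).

[S [M if c then [M if c then [M { [L [S [M v = e]]] }] else [M v = e]] else [M v = e]]]

9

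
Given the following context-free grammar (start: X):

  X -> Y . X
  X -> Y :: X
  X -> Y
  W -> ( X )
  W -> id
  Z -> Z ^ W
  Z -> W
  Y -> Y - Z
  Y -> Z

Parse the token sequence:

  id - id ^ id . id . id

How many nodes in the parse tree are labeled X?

[X [Y [Y [Z [W id]]] - [Z [Z [W id]] ^ [W id]]] . [X [Y [Z [W id]]] . [X [Y [Z [W id]]]]]]

3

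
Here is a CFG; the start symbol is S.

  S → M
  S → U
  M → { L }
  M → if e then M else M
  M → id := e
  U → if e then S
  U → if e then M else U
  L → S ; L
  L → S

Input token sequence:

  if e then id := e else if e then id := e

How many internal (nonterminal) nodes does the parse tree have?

6

[S [U if e then [M id := e] else [U if e then [S [M id := e]]]]]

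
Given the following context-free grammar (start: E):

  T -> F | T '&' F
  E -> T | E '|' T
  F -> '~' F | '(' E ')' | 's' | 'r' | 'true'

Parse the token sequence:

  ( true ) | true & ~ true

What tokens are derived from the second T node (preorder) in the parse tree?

true

[E [E [T [F ( [E [T [F true]]] )]]] | [T [T [F true]] & [F ~ [F true]]]]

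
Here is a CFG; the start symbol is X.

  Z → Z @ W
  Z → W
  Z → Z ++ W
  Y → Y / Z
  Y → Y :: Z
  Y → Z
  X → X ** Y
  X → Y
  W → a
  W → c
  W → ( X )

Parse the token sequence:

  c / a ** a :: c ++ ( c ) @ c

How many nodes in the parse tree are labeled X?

3

[X [X [Y [Y [Z [W c]]] / [Z [W a]]]] ** [Y [Y [Z [W a]]] :: [Z [Z [Z [W c]] ++ [W ( [X [Y [Z [W c]]]] )]] @ [W c]]]]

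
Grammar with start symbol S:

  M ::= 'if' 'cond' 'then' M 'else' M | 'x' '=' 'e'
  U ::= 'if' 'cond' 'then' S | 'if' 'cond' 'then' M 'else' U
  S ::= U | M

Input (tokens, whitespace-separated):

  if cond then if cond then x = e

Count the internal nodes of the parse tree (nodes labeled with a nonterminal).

6

[S [U if cond then [S [U if cond then [S [M x = e]]]]]]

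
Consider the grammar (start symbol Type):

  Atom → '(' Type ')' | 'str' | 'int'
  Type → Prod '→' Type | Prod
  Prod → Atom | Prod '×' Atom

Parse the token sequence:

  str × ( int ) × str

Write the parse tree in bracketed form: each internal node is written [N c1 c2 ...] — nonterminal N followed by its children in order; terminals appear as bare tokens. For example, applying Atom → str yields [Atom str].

[Type [Prod [Prod [Prod [Atom str]] × [Atom ( [Type [Prod [Atom int]]] )]] × [Atom str]]]

Type
Prod
Prod × Atom
Prod × Atom × Atom
Atom × Atom × Atom
str × Atom × Atom
str × ( Type ) × Atom
str × ( Prod ) × Atom
str × ( Atom ) × Atom
str × ( int ) × Atom
str × ( int ) × str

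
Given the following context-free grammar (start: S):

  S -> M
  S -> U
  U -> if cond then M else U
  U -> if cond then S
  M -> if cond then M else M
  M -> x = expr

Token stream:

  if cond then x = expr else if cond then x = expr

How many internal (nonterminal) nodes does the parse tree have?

[S [U if cond then [M x = expr] else [U if cond then [S [M x = expr]]]]]

6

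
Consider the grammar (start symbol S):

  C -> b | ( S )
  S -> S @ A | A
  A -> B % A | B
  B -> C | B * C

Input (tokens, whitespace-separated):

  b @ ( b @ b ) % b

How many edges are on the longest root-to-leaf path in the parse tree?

[S [S [A [B [C b]]]] @ [A [B [C ( [S [S [A [B [C b]]]] @ [A [B [C b]]]] )]] % [A [B [C b]]]]]

9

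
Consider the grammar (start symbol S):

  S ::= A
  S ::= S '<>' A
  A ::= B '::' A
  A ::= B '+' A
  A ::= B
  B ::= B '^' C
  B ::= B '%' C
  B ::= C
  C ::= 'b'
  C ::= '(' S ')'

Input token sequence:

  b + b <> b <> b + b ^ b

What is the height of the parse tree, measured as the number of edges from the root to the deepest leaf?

[S [S [S [A [B [C b]] + [A [B [C b]]]]] <> [A [B [C b]]]] <> [A [B [C b]] + [A [B [B [C b]] ^ [C b]]]]]

7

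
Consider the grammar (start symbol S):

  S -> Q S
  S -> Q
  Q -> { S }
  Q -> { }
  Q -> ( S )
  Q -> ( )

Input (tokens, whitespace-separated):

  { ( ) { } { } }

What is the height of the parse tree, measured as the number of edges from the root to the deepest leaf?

[S [Q { [S [Q ( )] [S [Q { }] [S [Q { }]]]] }]]

6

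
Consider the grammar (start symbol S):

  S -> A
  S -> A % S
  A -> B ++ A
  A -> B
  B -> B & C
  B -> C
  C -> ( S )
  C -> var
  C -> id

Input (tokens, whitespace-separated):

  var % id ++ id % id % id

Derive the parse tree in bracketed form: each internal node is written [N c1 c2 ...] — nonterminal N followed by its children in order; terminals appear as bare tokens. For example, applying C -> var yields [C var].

[S [A [B [C var]]] % [S [A [B [C id]] ++ [A [B [C id]]]] % [S [A [B [C id]]] % [S [A [B [C id]]]]]]]

S
A % S
B % S
C % S
var % S
var % A % S
var % B ++ A % S
var % C ++ A % S
var % id ++ A % S
var % id ++ B % S
var % id ++ C % S
var % id ++ id % S
var % id ++ id % A % S
var % id ++ id % B % S
var % id ++ id % C % S
var % id ++ id % id % S
var % id ++ id % id % A
var % id ++ id % id % B
var % id ++ id % id % C
var % id ++ id % id % id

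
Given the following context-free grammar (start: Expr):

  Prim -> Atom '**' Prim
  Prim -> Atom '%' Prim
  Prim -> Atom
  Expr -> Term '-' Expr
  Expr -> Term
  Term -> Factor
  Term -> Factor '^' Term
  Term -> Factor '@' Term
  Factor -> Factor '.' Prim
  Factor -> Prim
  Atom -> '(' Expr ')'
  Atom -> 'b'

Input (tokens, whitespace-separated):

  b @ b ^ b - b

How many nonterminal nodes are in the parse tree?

[Expr [Term [Factor [Prim [Atom b]]] @ [Term [Factor [Prim [Atom b]]] ^ [Term [Factor [Prim [Atom b]]]]]] - [Expr [Term [Factor [Prim [Atom b]]]]]]

18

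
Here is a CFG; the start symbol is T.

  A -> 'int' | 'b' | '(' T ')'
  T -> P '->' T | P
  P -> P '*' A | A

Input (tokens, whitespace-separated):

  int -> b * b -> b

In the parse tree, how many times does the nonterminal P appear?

4

[T [P [A int]] -> [T [P [P [A b]] * [A b]] -> [T [P [A b]]]]]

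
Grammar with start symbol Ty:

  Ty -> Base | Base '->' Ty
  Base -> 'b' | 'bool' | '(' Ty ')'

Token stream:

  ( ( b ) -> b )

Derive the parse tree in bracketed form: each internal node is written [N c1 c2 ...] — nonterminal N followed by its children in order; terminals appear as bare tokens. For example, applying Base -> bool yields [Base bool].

[Ty [Base ( [Ty [Base ( [Ty [Base b]] )] -> [Ty [Base b]]] )]]

Ty
Base
( Ty )
( Base -> Ty )
( ( Ty ) -> Ty )
( ( Base ) -> Ty )
( ( b ) -> Ty )
( ( b ) -> Base )
( ( b ) -> b )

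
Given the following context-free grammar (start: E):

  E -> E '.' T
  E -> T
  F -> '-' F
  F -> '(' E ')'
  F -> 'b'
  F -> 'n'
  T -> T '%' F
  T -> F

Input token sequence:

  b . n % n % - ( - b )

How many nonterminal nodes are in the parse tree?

[E [E [T [F b]]] . [T [T [T [F n]] % [F n]] % [F - [F ( [E [T [F - [F b]]]] )]]]]

15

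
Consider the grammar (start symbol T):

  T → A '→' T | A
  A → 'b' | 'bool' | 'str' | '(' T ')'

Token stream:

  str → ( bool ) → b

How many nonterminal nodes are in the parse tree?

[T [A str] → [T [A ( [T [A bool]] )] → [T [A b]]]]

8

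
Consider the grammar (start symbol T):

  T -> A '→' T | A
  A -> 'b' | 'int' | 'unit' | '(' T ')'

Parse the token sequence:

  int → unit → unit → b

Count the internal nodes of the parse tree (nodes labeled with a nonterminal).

[T [A int] → [T [A unit] → [T [A unit] → [T [A b]]]]]

8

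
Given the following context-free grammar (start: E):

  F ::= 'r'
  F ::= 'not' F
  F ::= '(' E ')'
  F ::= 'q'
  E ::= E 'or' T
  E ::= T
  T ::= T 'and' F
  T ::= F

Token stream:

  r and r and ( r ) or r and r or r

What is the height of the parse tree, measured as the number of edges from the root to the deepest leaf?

8

[E [E [E [T [T [T [F r]] and [F r]] and [F ( [E [T [F r]]] )]]] or [T [T [F r]] and [F r]]] or [T [F r]]]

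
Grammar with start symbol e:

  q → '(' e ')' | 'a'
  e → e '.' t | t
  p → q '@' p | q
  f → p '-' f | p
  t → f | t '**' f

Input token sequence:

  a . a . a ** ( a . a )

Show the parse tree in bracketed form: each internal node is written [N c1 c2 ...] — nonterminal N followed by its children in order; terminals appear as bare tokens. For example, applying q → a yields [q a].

[e [e [e [t [f [p [q a]]]]] . [t [f [p [q a]]]]] . [t [t [f [p [q a]]]] ** [f [p [q ( [e [e [t [f [p [q a]]]]] . [t [f [p [q a]]]]] )]]]]]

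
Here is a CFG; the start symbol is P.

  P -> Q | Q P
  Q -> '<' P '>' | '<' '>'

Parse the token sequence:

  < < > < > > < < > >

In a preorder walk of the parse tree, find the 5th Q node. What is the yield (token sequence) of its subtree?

< >

[P [Q < [P [Q < >] [P [Q < >]]] >] [P [Q < [P [Q < >]] >]]]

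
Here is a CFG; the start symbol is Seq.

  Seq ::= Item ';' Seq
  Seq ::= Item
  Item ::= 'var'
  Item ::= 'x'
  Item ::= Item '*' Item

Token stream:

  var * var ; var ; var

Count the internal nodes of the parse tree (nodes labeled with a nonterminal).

8

[Seq [Item [Item var] * [Item var]] ; [Seq [Item var] ; [Seq [Item var]]]]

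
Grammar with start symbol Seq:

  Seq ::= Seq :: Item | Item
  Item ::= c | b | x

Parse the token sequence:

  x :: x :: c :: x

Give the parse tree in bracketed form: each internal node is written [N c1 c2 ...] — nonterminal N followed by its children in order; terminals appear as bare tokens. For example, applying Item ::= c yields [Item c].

[Seq [Seq [Seq [Seq [Item x]] :: [Item x]] :: [Item c]] :: [Item x]]

Seq
Seq :: Item
Seq :: Item :: Item
Seq :: Item :: Item :: Item
Item :: Item :: Item :: Item
x :: Item :: Item :: Item
x :: x :: Item :: Item
x :: x :: c :: Item
x :: x :: c :: x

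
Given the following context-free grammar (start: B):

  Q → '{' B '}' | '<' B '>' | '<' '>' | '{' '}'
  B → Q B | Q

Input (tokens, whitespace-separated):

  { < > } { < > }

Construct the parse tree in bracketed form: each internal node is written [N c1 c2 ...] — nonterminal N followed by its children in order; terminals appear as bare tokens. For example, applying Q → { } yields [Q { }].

B
Q B
{ B } B
{ Q } B
{ < > } B
{ < > } Q
{ < > } { B }
{ < > } { Q }
{ < > } { < > }

[B [Q { [B [Q < >]] }] [B [Q { [B [Q < >]] }]]]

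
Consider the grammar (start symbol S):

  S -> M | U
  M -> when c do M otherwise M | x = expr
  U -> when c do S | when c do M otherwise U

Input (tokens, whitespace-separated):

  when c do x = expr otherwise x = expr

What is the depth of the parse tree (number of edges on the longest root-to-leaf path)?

[S [M when c do [M x = expr] otherwise [M x = expr]]]

3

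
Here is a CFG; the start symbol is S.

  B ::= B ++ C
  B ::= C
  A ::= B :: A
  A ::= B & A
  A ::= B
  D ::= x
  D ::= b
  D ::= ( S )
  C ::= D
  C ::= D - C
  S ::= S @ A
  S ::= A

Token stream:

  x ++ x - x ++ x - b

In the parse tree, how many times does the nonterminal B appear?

[S [A [B [B [B [C [D x]]] ++ [C [D x] - [C [D x]]]] ++ [C [D x] - [C [D b]]]]]]

3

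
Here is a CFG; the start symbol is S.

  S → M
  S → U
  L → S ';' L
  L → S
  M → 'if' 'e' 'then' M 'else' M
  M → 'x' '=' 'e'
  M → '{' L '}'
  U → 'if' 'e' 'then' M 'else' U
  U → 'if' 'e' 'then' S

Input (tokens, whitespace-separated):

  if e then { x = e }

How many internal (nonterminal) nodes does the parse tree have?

[S [U if e then [S [M { [L [S [M x = e]]] }]]]]

7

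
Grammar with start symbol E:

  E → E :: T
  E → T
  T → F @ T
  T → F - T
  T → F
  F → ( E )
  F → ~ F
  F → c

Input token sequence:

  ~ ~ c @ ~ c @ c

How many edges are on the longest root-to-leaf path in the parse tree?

[E [T [F ~ [F ~ [F c]]] @ [T [F ~ [F c]] @ [T [F c]]]]]

5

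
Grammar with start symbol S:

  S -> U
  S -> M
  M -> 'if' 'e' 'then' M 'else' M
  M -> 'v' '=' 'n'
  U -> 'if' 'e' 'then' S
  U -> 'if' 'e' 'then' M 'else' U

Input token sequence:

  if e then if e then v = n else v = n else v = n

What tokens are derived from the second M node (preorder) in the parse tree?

[S [M if e then [M if e then [M v = n] else [M v = n]] else [M v = n]]]

if e then v = n else v = n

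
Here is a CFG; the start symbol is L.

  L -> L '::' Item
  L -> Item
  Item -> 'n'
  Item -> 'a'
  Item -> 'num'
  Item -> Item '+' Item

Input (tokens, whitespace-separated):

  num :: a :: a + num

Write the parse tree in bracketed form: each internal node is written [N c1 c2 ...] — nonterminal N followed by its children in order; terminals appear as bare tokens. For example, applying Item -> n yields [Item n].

L
L :: Item
L :: Item :: Item
Item :: Item :: Item
num :: Item :: Item
num :: a :: Item
num :: a :: Item + Item
num :: a :: a + Item
num :: a :: a + num

[L [L [L [Item num]] :: [Item a]] :: [Item [Item a] + [Item num]]]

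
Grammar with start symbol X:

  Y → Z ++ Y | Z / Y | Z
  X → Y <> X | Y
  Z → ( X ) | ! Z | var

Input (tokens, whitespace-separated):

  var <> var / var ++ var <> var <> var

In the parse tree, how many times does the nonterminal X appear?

4

[X [Y [Z var]] <> [X [Y [Z var] / [Y [Z var] ++ [Y [Z var]]]] <> [X [Y [Z var]] <> [X [Y [Z var]]]]]]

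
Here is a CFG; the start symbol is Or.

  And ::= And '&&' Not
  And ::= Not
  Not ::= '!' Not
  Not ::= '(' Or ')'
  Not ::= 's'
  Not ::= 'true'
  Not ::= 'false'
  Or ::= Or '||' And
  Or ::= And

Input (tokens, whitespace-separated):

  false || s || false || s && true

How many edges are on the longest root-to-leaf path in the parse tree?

6

[Or [Or [Or [Or [And [Not false]]] || [And [Not s]]] || [And [Not false]]] || [And [And [Not s]] && [Not true]]]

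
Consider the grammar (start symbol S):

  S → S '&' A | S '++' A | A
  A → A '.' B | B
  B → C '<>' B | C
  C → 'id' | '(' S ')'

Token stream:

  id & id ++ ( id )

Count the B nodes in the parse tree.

4

[S [S [S [A [B [C id]]]] & [A [B [C id]]]] ++ [A [B [C ( [S [A [B [C id]]]] )]]]]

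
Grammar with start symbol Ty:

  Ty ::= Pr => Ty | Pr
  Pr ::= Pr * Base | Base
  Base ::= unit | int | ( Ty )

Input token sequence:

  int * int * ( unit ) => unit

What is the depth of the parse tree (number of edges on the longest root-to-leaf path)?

[Ty [Pr [Pr [Pr [Base int]] * [Base int]] * [Base ( [Ty [Pr [Base unit]]] )]] => [Ty [Pr [Base unit]]]]

6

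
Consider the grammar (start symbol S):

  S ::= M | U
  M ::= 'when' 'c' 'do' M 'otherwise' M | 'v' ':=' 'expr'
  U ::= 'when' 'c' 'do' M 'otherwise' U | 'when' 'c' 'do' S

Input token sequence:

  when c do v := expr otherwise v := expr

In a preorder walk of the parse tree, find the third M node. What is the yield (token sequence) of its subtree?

[S [M when c do [M v := expr] otherwise [M v := expr]]]

v := expr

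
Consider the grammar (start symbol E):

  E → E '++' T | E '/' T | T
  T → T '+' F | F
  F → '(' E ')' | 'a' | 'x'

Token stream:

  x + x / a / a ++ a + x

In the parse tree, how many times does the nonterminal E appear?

[E [E [E [E [T [T [F x]] + [F x]]] / [T [F a]]] / [T [F a]]] ++ [T [T [F a]] + [F x]]]

4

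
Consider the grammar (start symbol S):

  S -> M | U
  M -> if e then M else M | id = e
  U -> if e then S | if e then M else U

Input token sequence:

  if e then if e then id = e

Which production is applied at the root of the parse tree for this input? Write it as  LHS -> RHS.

[S [U if e then [S [U if e then [S [M id = e]]]]]]

S -> U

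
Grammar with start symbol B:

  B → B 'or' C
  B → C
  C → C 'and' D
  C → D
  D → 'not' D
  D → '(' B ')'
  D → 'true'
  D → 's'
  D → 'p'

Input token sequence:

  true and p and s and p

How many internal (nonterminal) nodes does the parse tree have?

9

[B [C [C [C [C [D true]] and [D p]] and [D s]] and [D p]]]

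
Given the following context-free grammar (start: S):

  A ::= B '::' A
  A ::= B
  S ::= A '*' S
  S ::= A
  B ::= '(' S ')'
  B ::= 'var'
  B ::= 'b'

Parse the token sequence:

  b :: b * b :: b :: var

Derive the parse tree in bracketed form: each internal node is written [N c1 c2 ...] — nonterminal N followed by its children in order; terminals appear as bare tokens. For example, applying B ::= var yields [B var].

S
A * S
B :: A * S
b :: A * S
b :: B * S
b :: b * S
b :: b * A
b :: b * B :: A
b :: b * b :: A
b :: b * b :: B :: A
b :: b * b :: b :: A
b :: b * b :: b :: B
b :: b * b :: b :: var

[S [A [B b] :: [A [B b]]] * [S [A [B b] :: [A [B b] :: [A [B var]]]]]]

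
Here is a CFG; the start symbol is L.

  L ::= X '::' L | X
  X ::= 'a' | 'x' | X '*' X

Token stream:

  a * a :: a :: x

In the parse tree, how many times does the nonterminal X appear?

5

[L [X [X a] * [X a]] :: [L [X a] :: [L [X x]]]]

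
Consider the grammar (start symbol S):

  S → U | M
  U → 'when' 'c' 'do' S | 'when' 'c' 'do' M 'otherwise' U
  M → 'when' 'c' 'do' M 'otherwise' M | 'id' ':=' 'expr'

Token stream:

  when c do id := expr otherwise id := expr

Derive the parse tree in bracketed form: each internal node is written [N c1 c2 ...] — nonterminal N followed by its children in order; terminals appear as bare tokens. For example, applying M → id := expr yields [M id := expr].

[S [M when c do [M id := expr] otherwise [M id := expr]]]

S
M
when c do M otherwise M
when c do id := expr otherwise M
when c do id := expr otherwise id := expr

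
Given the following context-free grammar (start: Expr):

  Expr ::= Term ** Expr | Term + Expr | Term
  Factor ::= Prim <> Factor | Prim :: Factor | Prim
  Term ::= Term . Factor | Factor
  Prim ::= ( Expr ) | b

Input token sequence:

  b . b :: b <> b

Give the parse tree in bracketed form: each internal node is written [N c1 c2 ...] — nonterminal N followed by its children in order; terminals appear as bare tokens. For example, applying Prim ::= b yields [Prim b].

[Expr [Term [Term [Factor [Prim b]]] . [Factor [Prim b] :: [Factor [Prim b] <> [Factor [Prim b]]]]]]

Expr
Term
Term . Factor
Factor . Factor
Prim . Factor
b . Factor
b . Prim :: Factor
b . b :: Factor
b . b :: Prim <> Factor
b . b :: b <> Factor
b . b :: b <> Prim
b . b :: b <> b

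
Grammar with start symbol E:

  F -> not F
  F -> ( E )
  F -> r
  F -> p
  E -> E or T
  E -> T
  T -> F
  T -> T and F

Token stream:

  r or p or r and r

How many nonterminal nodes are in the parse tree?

[E [E [E [T [F r]]] or [T [F p]]] or [T [T [F r]] and [F r]]]

11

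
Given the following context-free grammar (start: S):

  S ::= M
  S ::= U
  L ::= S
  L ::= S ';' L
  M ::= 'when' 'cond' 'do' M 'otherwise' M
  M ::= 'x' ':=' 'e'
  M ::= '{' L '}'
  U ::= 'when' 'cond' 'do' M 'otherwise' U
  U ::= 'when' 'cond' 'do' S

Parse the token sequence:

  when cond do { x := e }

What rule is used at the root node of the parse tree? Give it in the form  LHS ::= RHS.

[S [U when cond do [S [M { [L [S [M x := e]]] }]]]]

S ::= U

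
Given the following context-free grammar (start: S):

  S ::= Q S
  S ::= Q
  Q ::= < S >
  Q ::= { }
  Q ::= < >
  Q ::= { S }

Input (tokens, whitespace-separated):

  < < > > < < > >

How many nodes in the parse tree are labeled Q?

4

[S [Q < [S [Q < >]] >] [S [Q < [S [Q < >]] >]]]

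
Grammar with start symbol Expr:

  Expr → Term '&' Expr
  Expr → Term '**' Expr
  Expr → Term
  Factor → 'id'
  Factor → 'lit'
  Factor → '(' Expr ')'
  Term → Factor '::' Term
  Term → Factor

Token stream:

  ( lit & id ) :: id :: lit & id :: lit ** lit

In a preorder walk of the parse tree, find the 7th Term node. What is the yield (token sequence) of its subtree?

[Expr [Term [Factor ( [Expr [Term [Factor lit]] & [Expr [Term [Factor id]]]] )] :: [Term [Factor id] :: [Term [Factor lit]]]] & [Expr [Term [Factor id] :: [Term [Factor lit]]] ** [Expr [Term [Factor lit]]]]]

lit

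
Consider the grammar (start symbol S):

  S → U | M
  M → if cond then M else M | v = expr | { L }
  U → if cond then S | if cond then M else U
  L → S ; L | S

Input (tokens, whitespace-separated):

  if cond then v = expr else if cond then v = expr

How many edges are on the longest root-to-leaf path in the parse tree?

5

[S [U if cond then [M v = expr] else [U if cond then [S [M v = expr]]]]]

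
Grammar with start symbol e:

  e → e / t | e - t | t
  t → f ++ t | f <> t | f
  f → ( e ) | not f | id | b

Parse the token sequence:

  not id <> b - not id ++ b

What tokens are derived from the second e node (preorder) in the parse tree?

[e [e [t [f not [f id]] <> [t [f b]]]] - [t [f not [f id]] ++ [t [f b]]]]

not id <> b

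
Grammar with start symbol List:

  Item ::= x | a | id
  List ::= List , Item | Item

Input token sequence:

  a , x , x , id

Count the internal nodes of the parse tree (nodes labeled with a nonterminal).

[List [List [List [List [Item a]] , [Item x]] , [Item x]] , [Item id]]

8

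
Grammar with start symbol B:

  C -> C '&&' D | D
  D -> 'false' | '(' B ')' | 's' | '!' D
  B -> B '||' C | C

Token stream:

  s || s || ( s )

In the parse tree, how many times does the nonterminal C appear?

4

[B [B [B [C [D s]]] || [C [D s]]] || [C [D ( [B [C [D s]]] )]]]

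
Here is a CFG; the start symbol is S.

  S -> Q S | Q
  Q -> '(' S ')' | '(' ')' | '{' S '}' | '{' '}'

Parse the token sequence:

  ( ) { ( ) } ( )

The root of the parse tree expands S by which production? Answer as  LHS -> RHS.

S -> Q S

[S [Q ( )] [S [Q { [S [Q ( )]] }] [S [Q ( )]]]]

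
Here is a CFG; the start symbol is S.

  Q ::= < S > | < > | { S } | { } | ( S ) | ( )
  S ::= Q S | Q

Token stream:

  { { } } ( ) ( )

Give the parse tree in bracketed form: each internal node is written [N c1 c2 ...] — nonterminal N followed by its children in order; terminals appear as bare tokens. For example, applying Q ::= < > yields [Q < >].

[S [Q { [S [Q { }]] }] [S [Q ( )] [S [Q ( )]]]]

S
Q S
{ S } S
{ Q } S
{ { } } S
{ { } } Q S
{ { } } ( ) S
{ { } } ( ) Q
{ { } } ( ) ( )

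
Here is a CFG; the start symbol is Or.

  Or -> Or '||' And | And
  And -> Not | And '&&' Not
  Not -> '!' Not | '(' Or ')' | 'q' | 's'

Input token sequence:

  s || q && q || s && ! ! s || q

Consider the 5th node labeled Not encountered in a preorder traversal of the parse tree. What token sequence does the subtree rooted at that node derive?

[Or [Or [Or [Or [And [Not s]]] || [And [And [Not q]] && [Not q]]] || [And [And [Not s]] && [Not ! [Not ! [Not s]]]]] || [And [Not q]]]

! ! s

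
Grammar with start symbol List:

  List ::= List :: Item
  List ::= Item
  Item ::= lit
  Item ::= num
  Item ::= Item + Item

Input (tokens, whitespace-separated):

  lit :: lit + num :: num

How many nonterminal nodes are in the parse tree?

[List [List [List [Item lit]] :: [Item [Item lit] + [Item num]]] :: [Item num]]

8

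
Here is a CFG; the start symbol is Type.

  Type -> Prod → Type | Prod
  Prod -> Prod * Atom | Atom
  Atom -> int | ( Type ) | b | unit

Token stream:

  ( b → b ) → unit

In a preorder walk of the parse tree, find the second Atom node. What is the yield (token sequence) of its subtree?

b

[Type [Prod [Atom ( [Type [Prod [Atom b]] → [Type [Prod [Atom b]]]] )]] → [Type [Prod [Atom unit]]]]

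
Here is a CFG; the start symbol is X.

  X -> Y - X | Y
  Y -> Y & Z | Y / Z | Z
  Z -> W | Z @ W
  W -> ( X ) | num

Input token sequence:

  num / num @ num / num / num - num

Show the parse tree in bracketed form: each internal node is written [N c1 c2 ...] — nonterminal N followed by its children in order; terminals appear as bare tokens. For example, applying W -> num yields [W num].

X
Y - X
Y / Z - X
Y / Z / Z - X
Y / Z / Z / Z - X
Z / Z / Z / Z - X
W / Z / Z / Z - X
num / Z / Z / Z - X
num / Z @ W / Z / Z - X
num / W @ W / Z / Z - X
num / num @ W / Z / Z - X
num / num @ num / Z / Z - X
num / num @ num / W / Z - X
num / num @ num / num / Z - X
num / num @ num / num / W - X
num / num @ num / num / num - X
num / num @ num / num / num - Y
num / num @ num / num / num - Z
num / num @ num / num / num - W
num / num @ num / num / num - num

[X [Y [Y [Y [Y [Z [W num]]] / [Z [Z [W num]] @ [W num]]] / [Z [W num]]] / [Z [W num]]] - [X [Y [Z [W num]]]]]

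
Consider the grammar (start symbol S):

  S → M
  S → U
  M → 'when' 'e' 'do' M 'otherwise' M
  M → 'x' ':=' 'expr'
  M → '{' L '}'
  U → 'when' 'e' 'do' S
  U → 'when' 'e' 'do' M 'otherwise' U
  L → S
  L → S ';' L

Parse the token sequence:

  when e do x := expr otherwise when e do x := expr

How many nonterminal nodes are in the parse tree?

6

[S [U when e do [M x := expr] otherwise [U when e do [S [M x := expr]]]]]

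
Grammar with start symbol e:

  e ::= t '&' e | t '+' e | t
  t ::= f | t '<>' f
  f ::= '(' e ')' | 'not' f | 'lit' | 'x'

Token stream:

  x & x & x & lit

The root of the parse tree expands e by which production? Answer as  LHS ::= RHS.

[e [t [f x]] & [e [t [f x]] & [e [t [f x]] & [e [t [f lit]]]]]]

e ::= t '&' e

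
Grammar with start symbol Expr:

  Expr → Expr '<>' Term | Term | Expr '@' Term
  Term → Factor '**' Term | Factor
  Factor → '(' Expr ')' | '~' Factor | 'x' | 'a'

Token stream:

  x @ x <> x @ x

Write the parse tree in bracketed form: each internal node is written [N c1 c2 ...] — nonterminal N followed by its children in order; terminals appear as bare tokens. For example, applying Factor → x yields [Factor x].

Expr
Expr @ Term
Expr <> Term @ Term
Expr @ Term <> Term @ Term
Term @ Term <> Term @ Term
Factor @ Term <> Term @ Term
x @ Term <> Term @ Term
x @ Factor <> Term @ Term
x @ x <> Term @ Term
x @ x <> Factor @ Term
x @ x <> x @ Term
x @ x <> x @ Factor
x @ x <> x @ x

[Expr [Expr [Expr [Expr [Term [Factor x]]] @ [Term [Factor x]]] <> [Term [Factor x]]] @ [Term [Factor x]]]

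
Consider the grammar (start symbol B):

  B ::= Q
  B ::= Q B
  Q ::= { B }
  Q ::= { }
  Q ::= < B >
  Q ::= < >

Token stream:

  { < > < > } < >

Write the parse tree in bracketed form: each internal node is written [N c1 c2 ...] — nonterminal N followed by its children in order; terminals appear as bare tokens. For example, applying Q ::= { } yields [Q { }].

B
Q B
{ B } B
{ Q B } B
{ < > B } B
{ < > Q } B
{ < > < > } B
{ < > < > } Q
{ < > < > } < >

[B [Q { [B [Q < >] [B [Q < >]]] }] [B [Q < >]]]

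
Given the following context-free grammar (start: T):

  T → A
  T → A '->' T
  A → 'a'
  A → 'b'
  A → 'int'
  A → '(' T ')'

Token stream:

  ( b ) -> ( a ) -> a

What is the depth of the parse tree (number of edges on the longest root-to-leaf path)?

[T [A ( [T [A b]] )] -> [T [A ( [T [A a]] )] -> [T [A a]]]]

5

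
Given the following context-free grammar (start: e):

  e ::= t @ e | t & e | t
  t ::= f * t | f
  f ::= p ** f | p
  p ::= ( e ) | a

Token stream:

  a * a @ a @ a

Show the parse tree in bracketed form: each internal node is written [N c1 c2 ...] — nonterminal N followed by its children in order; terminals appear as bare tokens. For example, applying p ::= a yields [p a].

e
t @ e
f * t @ e
p * t @ e
a * t @ e
a * f @ e
a * p @ e
a * a @ e
a * a @ t @ e
a * a @ f @ e
a * a @ p @ e
a * a @ a @ e
a * a @ a @ t
a * a @ a @ f
a * a @ a @ p
a * a @ a @ a

[e [t [f [p a]] * [t [f [p a]]]] @ [e [t [f [p a]]] @ [e [t [f [p a]]]]]]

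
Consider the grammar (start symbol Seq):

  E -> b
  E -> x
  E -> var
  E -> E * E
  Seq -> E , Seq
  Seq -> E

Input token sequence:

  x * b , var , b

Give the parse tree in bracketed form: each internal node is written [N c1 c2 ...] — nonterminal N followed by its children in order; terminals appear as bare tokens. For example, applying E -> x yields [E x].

[Seq [E [E x] * [E b]] , [Seq [E var] , [Seq [E b]]]]

Seq
E , Seq
E * E , Seq
x * E , Seq
x * b , Seq
x * b , E , Seq
x * b , var , Seq
x * b , var , E
x * b , var , b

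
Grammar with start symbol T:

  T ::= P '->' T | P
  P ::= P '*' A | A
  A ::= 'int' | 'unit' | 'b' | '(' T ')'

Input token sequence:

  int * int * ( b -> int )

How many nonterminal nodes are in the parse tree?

[T [P [P [P [A int]] * [A int]] * [A ( [T [P [A b]] -> [T [P [A int]]]] )]]]

13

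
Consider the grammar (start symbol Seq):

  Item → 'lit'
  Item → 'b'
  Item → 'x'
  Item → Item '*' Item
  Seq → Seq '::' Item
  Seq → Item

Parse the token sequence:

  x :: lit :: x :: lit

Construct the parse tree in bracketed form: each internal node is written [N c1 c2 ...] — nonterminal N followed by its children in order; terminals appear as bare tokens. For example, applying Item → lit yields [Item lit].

[Seq [Seq [Seq [Seq [Item x]] :: [Item lit]] :: [Item x]] :: [Item lit]]

Seq
Seq :: Item
Seq :: Item :: Item
Seq :: Item :: Item :: Item
Item :: Item :: Item :: Item
x :: Item :: Item :: Item
x :: lit :: Item :: Item
x :: lit :: x :: Item
x :: lit :: x :: lit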